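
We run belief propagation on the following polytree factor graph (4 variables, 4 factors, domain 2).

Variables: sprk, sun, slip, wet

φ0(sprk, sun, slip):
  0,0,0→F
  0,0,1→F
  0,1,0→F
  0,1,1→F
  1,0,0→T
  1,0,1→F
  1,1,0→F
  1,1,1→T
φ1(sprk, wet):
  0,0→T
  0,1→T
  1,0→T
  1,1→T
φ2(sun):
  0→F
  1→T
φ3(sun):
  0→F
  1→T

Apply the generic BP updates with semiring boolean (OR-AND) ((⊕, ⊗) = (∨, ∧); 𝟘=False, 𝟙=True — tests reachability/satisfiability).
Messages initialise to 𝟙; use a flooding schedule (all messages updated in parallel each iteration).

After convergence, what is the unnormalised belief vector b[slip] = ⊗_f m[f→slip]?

b[slip] = [F, T]

init: all messages = 𝟙 over 2 values
r1 m[φ0→sprk] = [F, T]
r1 m[φ0→sun] = [T, T]
r1 m[φ0→slip] = [T, T]
r1 m[φ1→sprk] = [T, T]
r1 m[φ1→wet] = [T, T]
r1 m[φ2→sun] = [F, T]
r1 m[φ3→sun] = [F, T]
r1 m[sprk→φ0] = [T, T]
r1 m[sprk→φ1] = [T, T]
r1 m[sun→φ0] = [T, T]
r1 m[sun→φ2] = [T, T]
r1 m[sun→φ3] = [T, T]
r1 m[slip→φ0] = [T, T]
r1 m[wet→φ1] = [T, T]
r2 m[φ0→sprk] = [F, T]
r2 m[φ0→sun] = [T, T]
r2 m[φ0→slip] = [T, T]
r2 m[φ1→sprk] = [T, T]
r2 m[φ1→wet] = [T, T]
r2 m[φ2→sun] = [F, T]
r2 m[φ3→sun] = [F, T]
r2 m[sprk→φ0] = [T, T]
r2 m[sprk→φ1] = [F, T]
r2 m[sun→φ0] = [F, T]
r2 m[sun→φ2] = [F, T]
r2 m[sun→φ3] = [F, T]
r2 m[slip→φ0] = [T, T]
r2 m[wet→φ1] = [T, T]
r3 m[φ0→sprk] = [F, T]
r3 m[φ0→sun] = [T, T]
r3 m[φ0→slip] = [F, T]
r3 m[φ1→sprk] = [T, T]
r3 m[φ1→wet] = [T, T]
r3 m[φ2→sun] = [F, T]
r3 m[φ3→sun] = [F, T]
r3 m[sprk→φ0] = [T, T]
r3 m[sprk→φ1] = [F, T]
r3 m[sun→φ0] = [F, T]
r3 m[sun→φ2] = [F, T]
r3 m[sun→φ3] = [F, T]
r3 m[slip→φ0] = [T, T]
r3 m[wet→φ1] = [T, T]
r4 m[φ0→sprk] = [F, T]
r4 m[φ0→sun] = [T, T]
r4 m[φ0→slip] = [F, T]
r4 m[φ1→sprk] = [T, T]
r4 m[φ1→wet] = [T, T]
r4 m[φ2→sun] = [F, T]
r4 m[φ3→sun] = [F, T]
r4 m[sprk→φ0] = [T, T]
r4 m[sprk→φ1] = [F, T]
r4 m[sun→φ0] = [F, T]
r4 m[sun→φ2] = [F, T]
r4 m[sun→φ3] = [F, T]
r4 m[slip→φ0] = [T, T]
r4 m[wet→φ1] = [T, T]
fixed point reached at round 4
b[slip] = ⊗ incoming = [F, T]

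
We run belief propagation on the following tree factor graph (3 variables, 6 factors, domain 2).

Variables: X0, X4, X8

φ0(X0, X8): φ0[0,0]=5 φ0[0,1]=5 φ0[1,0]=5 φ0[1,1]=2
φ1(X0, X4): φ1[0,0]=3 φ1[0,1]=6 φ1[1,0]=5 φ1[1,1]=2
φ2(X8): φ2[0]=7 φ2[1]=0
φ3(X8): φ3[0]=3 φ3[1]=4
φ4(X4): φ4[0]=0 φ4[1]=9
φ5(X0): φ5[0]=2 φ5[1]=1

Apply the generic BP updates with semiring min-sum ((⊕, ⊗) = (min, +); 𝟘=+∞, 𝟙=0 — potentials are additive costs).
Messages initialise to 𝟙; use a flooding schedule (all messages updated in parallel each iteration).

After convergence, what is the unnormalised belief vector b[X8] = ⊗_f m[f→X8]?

init: all messages = 𝟙 over 2 values
r1 m[φ0→X0] = [5, 2]
r1 m[φ0→X8] = [5, 2]
r1 m[φ1→X0] = [3, 2]
r1 m[φ1→X4] = [3, 2]
r1 m[φ2→X8] = [7, 0]
r1 m[φ3→X8] = [3, 4]
r1 m[φ4→X4] = [0, 9]
r1 m[φ5→X0] = [2, 1]
r1 m[X0→φ0] = [0, 0]
r1 m[X0→φ1] = [0, 0]
r1 m[X0→φ5] = [0, 0]
r1 m[X4→φ1] = [0, 0]
r1 m[X4→φ4] = [0, 0]
r1 m[X8→φ0] = [0, 0]
r1 m[X8→φ2] = [0, 0]
r1 m[X8→φ3] = [0, 0]
r2 m[φ0→X0] = [5, 2]
r2 m[φ0→X8] = [5, 2]
r2 m[φ1→X0] = [3, 2]
r2 m[φ1→X4] = [3, 2]
r2 m[φ2→X8] = [7, 0]
r2 m[φ3→X8] = [3, 4]
r2 m[φ4→X4] = [0, 9]
r2 m[φ5→X0] = [2, 1]
r2 m[X0→φ0] = [5, 3]
r2 m[X0→φ1] = [7, 3]
r2 m[X0→φ5] = [8, 4]
r2 m[X4→φ1] = [0, 9]
r2 m[X4→φ4] = [3, 2]
r2 m[X8→φ0] = [10, 4]
r2 m[X8→φ2] = [8, 6]
r2 m[X8→φ3] = [12, 2]
r3 m[φ0→X0] = [9, 6]
r3 m[φ0→X8] = [8, 5]
r3 m[φ1→X0] = [3, 5]
r3 m[φ1→X4] = [8, 5]
r3 m[φ2→X8] = [7, 0]
r3 m[φ3→X8] = [3, 4]
r3 m[φ4→X4] = [0, 9]
r3 m[φ5→X0] = [2, 1]
r3 m[X0→φ0] = [5, 3]
r3 m[X0→φ1] = [7, 3]
r3 m[X0→φ5] = [8, 4]
r3 m[X4→φ1] = [0, 9]
r3 m[X4→φ4] = [3, 2]
r3 m[X8→φ0] = [10, 4]
r3 m[X8→φ2] = [8, 6]
r3 m[X8→φ3] = [12, 2]
r4 m[φ0→X0] = [9, 6]
r4 m[φ0→X8] = [8, 5]
r4 m[φ1→X0] = [3, 5]
r4 m[φ1→X4] = [8, 5]
r4 m[φ2→X8] = [7, 0]
r4 m[φ3→X8] = [3, 4]
r4 m[φ4→X4] = [0, 9]
r4 m[φ5→X0] = [2, 1]
r4 m[X0→φ0] = [5, 6]
r4 m[X0→φ1] = [11, 7]
r4 m[X0→φ5] = [12, 11]
r4 m[X4→φ1] = [0, 9]
r4 m[X4→φ4] = [8, 5]
r4 m[X8→φ0] = [10, 4]
r4 m[X8→φ2] = [11, 9]
r4 m[X8→φ3] = [15, 5]
r5 m[φ0→X0] = [9, 6]
r5 m[φ0→X8] = [10, 8]
r5 m[φ1→X0] = [3, 5]
r5 m[φ1→X4] = [12, 9]
r5 m[φ2→X8] = [7, 0]
r5 m[φ3→X8] = [3, 4]
r5 m[φ4→X4] = [0, 9]
r5 m[φ5→X0] = [2, 1]
r5 m[X0→φ0] = [5, 6]
r5 m[X0→φ1] = [11, 7]
r5 m[X0→φ5] = [12, 11]
r5 m[X4→φ1] = [0, 9]
r5 m[X4→φ4] = [8, 5]
r5 m[X8→φ0] = [10, 4]
r5 m[X8→φ2] = [11, 9]
r5 m[X8→φ3] = [15, 5]
r6 m[φ0→X0] = [9, 6]
r6 m[φ0→X8] = [10, 8]
r6 m[φ1→X0] = [3, 5]
r6 m[φ1→X4] = [12, 9]
r6 m[φ2→X8] = [7, 0]
r6 m[φ3→X8] = [3, 4]
r6 m[φ4→X4] = [0, 9]
r6 m[φ5→X0] = [2, 1]
r6 m[X0→φ0] = [5, 6]
r6 m[X0→φ1] = [11, 7]
r6 m[X0→φ5] = [12, 11]
r6 m[X4→φ1] = [0, 9]
r6 m[X4→φ4] = [12, 9]
r6 m[X8→φ0] = [10, 4]
r6 m[X8→φ2] = [13, 12]
r6 m[X8→φ3] = [17, 8]
r7 m[φ0→X0] = [9, 6]
r7 m[φ0→X8] = [10, 8]
r7 m[φ1→X0] = [3, 5]
r7 m[φ1→X4] = [12, 9]
r7 m[φ2→X8] = [7, 0]
r7 m[φ3→X8] = [3, 4]
r7 m[φ4→X4] = [0, 9]
r7 m[φ5→X0] = [2, 1]
r7 m[X0→φ0] = [5, 6]
r7 m[X0→φ1] = [11, 7]
r7 m[X0→φ5] = [12, 11]
r7 m[X4→φ1] = [0, 9]
r7 m[X4→φ4] = [12, 9]
r7 m[X8→φ0] = [10, 4]
r7 m[X8→φ2] = [13, 12]
r7 m[X8→φ3] = [17, 8]
fixed point reached at round 7
b[X8] = ⊗ incoming = [20, 12]

b[X8] = [20, 12]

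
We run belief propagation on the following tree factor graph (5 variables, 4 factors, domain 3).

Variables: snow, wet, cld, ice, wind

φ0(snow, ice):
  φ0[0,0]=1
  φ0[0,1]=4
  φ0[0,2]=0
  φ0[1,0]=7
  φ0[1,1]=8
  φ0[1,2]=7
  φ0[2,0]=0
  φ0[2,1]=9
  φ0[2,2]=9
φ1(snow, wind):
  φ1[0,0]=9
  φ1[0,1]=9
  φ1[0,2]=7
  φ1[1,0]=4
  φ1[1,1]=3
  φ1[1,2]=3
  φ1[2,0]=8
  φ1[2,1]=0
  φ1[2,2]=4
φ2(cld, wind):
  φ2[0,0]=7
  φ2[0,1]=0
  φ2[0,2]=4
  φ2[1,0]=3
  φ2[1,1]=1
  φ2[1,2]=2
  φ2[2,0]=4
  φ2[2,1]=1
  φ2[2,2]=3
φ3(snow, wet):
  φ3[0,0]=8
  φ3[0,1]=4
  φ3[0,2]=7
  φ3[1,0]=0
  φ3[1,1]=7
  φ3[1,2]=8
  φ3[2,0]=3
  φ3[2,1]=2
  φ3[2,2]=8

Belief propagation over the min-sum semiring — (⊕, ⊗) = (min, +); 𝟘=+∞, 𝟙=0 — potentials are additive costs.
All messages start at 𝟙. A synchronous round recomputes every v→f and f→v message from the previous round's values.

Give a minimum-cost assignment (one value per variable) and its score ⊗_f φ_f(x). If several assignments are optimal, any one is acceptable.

init: all messages = 𝟙 over 3 values
r1 m[φ0→snow] = [0, 7, 0]
r1 m[φ0→ice] = [0, 4, 0]
r1 m[φ1→snow] = [7, 3, 0]
r1 m[φ1→wind] = [4, 0, 3]
r1 m[φ2→cld] = [0, 1, 1]
r1 m[φ2→wind] = [3, 0, 2]
r1 m[φ3→snow] = [4, 0, 2]
r1 m[φ3→wet] = [0, 2, 7]
r1 m[snow→φ0] = [0, 0, 0]
r1 m[snow→φ1] = [0, 0, 0]
r1 m[snow→φ3] = [0, 0, 0]
r1 m[wet→φ3] = [0, 0, 0]
r1 m[cld→φ2] = [0, 0, 0]
r1 m[ice→φ0] = [0, 0, 0]
r1 m[wind→φ1] = [0, 0, 0]
r1 m[wind→φ2] = [0, 0, 0]
r2 m[φ0→snow] = [0, 7, 0]
r2 m[φ0→ice] = [0, 4, 0]
r2 m[φ1→snow] = [7, 3, 0]
r2 m[φ1→wind] = [4, 0, 3]
r2 m[φ2→cld] = [0, 1, 1]
r2 m[φ2→wind] = [3, 0, 2]
r2 m[φ3→snow] = [4, 0, 2]
r2 m[φ3→wet] = [0, 2, 7]
r2 m[snow→φ0] = [11, 3, 2]
r2 m[snow→φ1] = [4, 7, 2]
r2 m[snow→φ3] = [7, 10, 0]
r2 m[wet→φ3] = [0, 0, 0]
r2 m[cld→φ2] = [0, 0, 0]
r2 m[ice→φ0] = [0, 0, 0]
r2 m[wind→φ1] = [3, 0, 2]
r2 m[wind→φ2] = [4, 0, 3]
r3 m[φ0→snow] = [0, 7, 0]
r3 m[φ0→ice] = [2, 11, 10]
r3 m[φ1→snow] = [9, 3, 0]
r3 m[φ1→wind] = [10, 2, 6]
r3 m[φ2→cld] = [0, 1, 1]
r3 m[φ2→wind] = [3, 0, 2]
r3 m[φ3→snow] = [4, 0, 2]
r3 m[φ3→wet] = [3, 2, 8]
r3 m[snow→φ0] = [11, 3, 2]
r3 m[snow→φ1] = [4, 7, 2]
r3 m[snow→φ3] = [7, 10, 0]
r3 m[wet→φ3] = [0, 0, 0]
r3 m[cld→φ2] = [0, 0, 0]
r3 m[ice→φ0] = [0, 0, 0]
r3 m[wind→φ1] = [3, 0, 2]
r3 m[wind→φ2] = [4, 0, 3]
r4 m[φ0→snow] = [0, 7, 0]
r4 m[φ0→ice] = [2, 11, 10]
r4 m[φ1→snow] = [9, 3, 0]
r4 m[φ1→wind] = [10, 2, 6]
r4 m[φ2→cld] = [0, 1, 1]
r4 m[φ2→wind] = [3, 0, 2]
r4 m[φ3→snow] = [4, 0, 2]
r4 m[φ3→wet] = [3, 2, 8]
r4 m[snow→φ0] = [13, 3, 2]
r4 m[snow→φ1] = [4, 7, 2]
r4 m[snow→φ3] = [9, 10, 0]
r4 m[wet→φ3] = [0, 0, 0]
r4 m[cld→φ2] = [0, 0, 0]
r4 m[ice→φ0] = [0, 0, 0]
r4 m[wind→φ1] = [3, 0, 2]
r4 m[wind→φ2] = [10, 2, 6]
r5 m[φ0→snow] = [0, 7, 0]
r5 m[φ0→ice] = [2, 11, 10]
r5 m[φ1→snow] = [9, 3, 0]
r5 m[φ1→wind] = [10, 2, 6]
r5 m[φ2→cld] = [2, 3, 3]
r5 m[φ2→wind] = [3, 0, 2]
r5 m[φ3→snow] = [4, 0, 2]
r5 m[φ3→wet] = [3, 2, 8]
r5 m[snow→φ0] = [13, 3, 2]
r5 m[snow→φ1] = [4, 7, 2]
r5 m[snow→φ3] = [9, 10, 0]
r5 m[wet→φ3] = [0, 0, 0]
r5 m[cld→φ2] = [0, 0, 0]
r5 m[ice→φ0] = [0, 0, 0]
r5 m[wind→φ1] = [3, 0, 2]
r5 m[wind→φ2] = [10, 2, 6]
r6 m[φ0→snow] = [0, 7, 0]
r6 m[φ0→ice] = [2, 11, 10]
r6 m[φ1→snow] = [9, 3, 0]
r6 m[φ1→wind] = [10, 2, 6]
r6 m[φ2→cld] = [2, 3, 3]
r6 m[φ2→wind] = [3, 0, 2]
r6 m[φ3→snow] = [4, 0, 2]
r6 m[φ3→wet] = [3, 2, 8]
r6 m[snow→φ0] = [13, 3, 2]
r6 m[snow→φ1] = [4, 7, 2]
r6 m[snow→φ3] = [9, 10, 0]
r6 m[wet→φ3] = [0, 0, 0]
r6 m[cld→φ2] = [0, 0, 0]
r6 m[ice→φ0] = [0, 0, 0]
r6 m[wind→φ1] = [3, 0, 2]
r6 m[wind→φ2] = [10, 2, 6]
fixed point reached at round 6
traceback from snow: (snow=2, wet=1, cld=0, ice=0, wind=1), score=2

assignment: (snow=2, wet=1, cld=0, ice=0, wind=1); score = 2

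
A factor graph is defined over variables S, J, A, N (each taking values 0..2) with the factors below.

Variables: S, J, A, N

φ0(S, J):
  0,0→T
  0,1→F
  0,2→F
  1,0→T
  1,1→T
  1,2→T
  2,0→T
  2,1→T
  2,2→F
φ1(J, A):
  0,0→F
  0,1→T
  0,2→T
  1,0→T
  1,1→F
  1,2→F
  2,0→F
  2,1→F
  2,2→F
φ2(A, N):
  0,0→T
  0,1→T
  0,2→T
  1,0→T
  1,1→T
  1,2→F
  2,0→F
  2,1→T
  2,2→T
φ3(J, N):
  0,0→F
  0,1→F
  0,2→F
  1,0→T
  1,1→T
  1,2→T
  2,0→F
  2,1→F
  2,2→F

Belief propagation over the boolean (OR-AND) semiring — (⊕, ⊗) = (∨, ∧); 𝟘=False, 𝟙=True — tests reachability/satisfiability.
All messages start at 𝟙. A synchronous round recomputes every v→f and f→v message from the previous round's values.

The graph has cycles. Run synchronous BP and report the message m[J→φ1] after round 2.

init: all messages = 𝟙 over 3 values
r1 m[φ0→S] = [T, T, T]
r1 m[φ0→J] = [T, T, T]
r1 m[φ1→J] = [T, T, F]
r1 m[φ1→A] = [T, T, T]
r1 m[φ2→A] = [T, T, T]
r1 m[φ2→N] = [T, T, T]
r1 m[φ3→J] = [F, T, F]
r1 m[φ3→N] = [T, T, T]
r1 m[S→φ0] = [T, T, T]
r1 m[J→φ0] = [T, T, T]
r1 m[J→φ1] = [T, T, T]
r1 m[J→φ3] = [T, T, T]
r1 m[A→φ1] = [T, T, T]
r1 m[A→φ2] = [T, T, T]
r1 m[N→φ2] = [T, T, T]
r1 m[N→φ3] = [T, T, T]
r2 m[φ0→S] = [T, T, T]
r2 m[φ0→J] = [T, T, T]
r2 m[φ1→J] = [T, T, F]
r2 m[φ1→A] = [T, T, T]
r2 m[φ2→A] = [T, T, T]
r2 m[φ2→N] = [T, T, T]
r2 m[φ3→J] = [F, T, F]
r2 m[φ3→N] = [T, T, T]
r2 m[S→φ0] = [T, T, T]
r2 m[J→φ0] = [F, T, F]
r2 m[J→φ1] = [F, T, F]
r2 m[J→φ3] = [T, T, F]
r2 m[A→φ1] = [T, T, T]
r2 m[A→φ2] = [T, T, T]
r2 m[N→φ2] = [T, T, T]
r2 m[N→φ3] = [T, T, T]

message @ round 2 = [F, T, F]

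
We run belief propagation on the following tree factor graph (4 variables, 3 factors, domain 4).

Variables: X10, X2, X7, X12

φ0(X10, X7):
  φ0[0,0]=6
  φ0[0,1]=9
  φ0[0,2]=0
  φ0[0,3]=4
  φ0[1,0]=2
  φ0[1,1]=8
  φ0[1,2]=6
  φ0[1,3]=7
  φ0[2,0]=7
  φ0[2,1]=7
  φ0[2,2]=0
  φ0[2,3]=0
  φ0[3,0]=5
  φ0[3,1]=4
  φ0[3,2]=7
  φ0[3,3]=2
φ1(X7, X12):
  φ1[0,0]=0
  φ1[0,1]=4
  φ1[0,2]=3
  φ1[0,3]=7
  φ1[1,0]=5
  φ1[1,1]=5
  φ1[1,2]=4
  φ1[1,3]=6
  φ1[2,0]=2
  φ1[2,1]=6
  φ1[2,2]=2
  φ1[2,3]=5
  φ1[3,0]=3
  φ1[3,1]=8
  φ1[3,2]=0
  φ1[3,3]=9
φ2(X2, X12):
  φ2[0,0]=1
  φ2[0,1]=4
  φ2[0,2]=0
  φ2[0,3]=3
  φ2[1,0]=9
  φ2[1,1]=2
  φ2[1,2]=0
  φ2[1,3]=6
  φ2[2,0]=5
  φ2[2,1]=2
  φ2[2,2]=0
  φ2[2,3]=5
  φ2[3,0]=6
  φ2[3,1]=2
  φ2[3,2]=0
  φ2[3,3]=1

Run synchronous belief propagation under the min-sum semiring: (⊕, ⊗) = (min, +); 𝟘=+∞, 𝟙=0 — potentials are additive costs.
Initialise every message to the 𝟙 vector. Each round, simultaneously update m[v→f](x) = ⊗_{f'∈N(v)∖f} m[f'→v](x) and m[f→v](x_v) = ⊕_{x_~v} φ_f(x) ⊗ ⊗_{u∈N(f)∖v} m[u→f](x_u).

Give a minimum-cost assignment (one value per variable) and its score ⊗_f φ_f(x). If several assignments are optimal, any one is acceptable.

init: all messages = 𝟙 over 4 values
r1 m[φ0→X10] = [0, 2, 0, 2]
r1 m[φ0→X7] = [2, 4, 0, 0]
r1 m[φ1→X7] = [0, 4, 2, 0]
r1 m[φ1→X12] = [0, 4, 0, 5]
r1 m[φ2→X2] = [0, 0, 0, 0]
r1 m[φ2→X12] = [1, 2, 0, 1]
r1 m[X10→φ0] = [0, 0, 0, 0]
r1 m[X2→φ2] = [0, 0, 0, 0]
r1 m[X7→φ0] = [0, 0, 0, 0]
r1 m[X7→φ1] = [0, 0, 0, 0]
r1 m[X12→φ1] = [0, 0, 0, 0]
r1 m[X12→φ2] = [0, 0, 0, 0]
r2 m[φ0→X10] = [0, 2, 0, 2]
r2 m[φ0→X7] = [2, 4, 0, 0]
r2 m[φ1→X7] = [0, 4, 2, 0]
r2 m[φ1→X12] = [0, 4, 0, 5]
r2 m[φ2→X2] = [0, 0, 0, 0]
r2 m[φ2→X12] = [1, 2, 0, 1]
r2 m[X10→φ0] = [0, 0, 0, 0]
r2 m[X2→φ2] = [0, 0, 0, 0]
r2 m[X7→φ0] = [0, 4, 2, 0]
r2 m[X7→φ1] = [2, 4, 0, 0]
r2 m[X12→φ1] = [1, 2, 0, 1]
r2 m[X12→φ2] = [0, 4, 0, 5]
r3 m[φ0→X10] = [2, 2, 0, 2]
r3 m[φ0→X7] = [2, 4, 0, 0]
r3 m[φ1→X7] = [1, 4, 2, 0]
r3 m[φ1→X12] = [2, 6, 0, 5]
r3 m[φ2→X2] = [0, 0, 0, 0]
r3 m[φ2→X12] = [1, 2, 0, 1]
r3 m[X10→φ0] = [0, 0, 0, 0]
r3 m[X2→φ2] = [0, 0, 0, 0]
r3 m[X7→φ0] = [0, 4, 2, 0]
r3 m[X7→φ1] = [2, 4, 0, 0]
r3 m[X12→φ1] = [1, 2, 0, 1]
r3 m[X12→φ2] = [0, 4, 0, 5]
r4 m[φ0→X10] = [2, 2, 0, 2]
r4 m[φ0→X7] = [2, 4, 0, 0]
r4 m[φ1→X7] = [1, 4, 2, 0]
r4 m[φ1→X12] = [2, 6, 0, 5]
r4 m[φ2→X2] = [0, 0, 0, 0]
r4 m[φ2→X12] = [1, 2, 0, 1]
r4 m[X10→φ0] = [0, 0, 0, 0]
r4 m[X2→φ2] = [0, 0, 0, 0]
r4 m[X7→φ0] = [1, 4, 2, 0]
r4 m[X7→φ1] = [2, 4, 0, 0]
r4 m[X12→φ1] = [1, 2, 0, 1]
r4 m[X12→φ2] = [2, 6, 0, 5]
r5 m[φ0→X10] = [2, 3, 0, 2]
r5 m[φ0→X7] = [2, 4, 0, 0]
r5 m[φ1→X7] = [1, 4, 2, 0]
r5 m[φ1→X12] = [2, 6, 0, 5]
r5 m[φ2→X2] = [0, 0, 0, 0]
r5 m[φ2→X12] = [1, 2, 0, 1]
r5 m[X10→φ0] = [0, 0, 0, 0]
r5 m[X2→φ2] = [0, 0, 0, 0]
r5 m[X7→φ0] = [1, 4, 2, 0]
r5 m[X7→φ1] = [2, 4, 0, 0]
r5 m[X12→φ1] = [1, 2, 0, 1]
r5 m[X12→φ2] = [2, 6, 0, 5]
r6 m[φ0→X10] = [2, 3, 0, 2]
r6 m[φ0→X7] = [2, 4, 0, 0]
r6 m[φ1→X7] = [1, 4, 2, 0]
r6 m[φ1→X12] = [2, 6, 0, 5]
r6 m[φ2→X2] = [0, 0, 0, 0]
r6 m[φ2→X12] = [1, 2, 0, 1]
r6 m[X10→φ0] = [0, 0, 0, 0]
r6 m[X2→φ2] = [0, 0, 0, 0]
r6 m[X7→φ0] = [1, 4, 2, 0]
r6 m[X7→φ1] = [2, 4, 0, 0]
r6 m[X12→φ1] = [1, 2, 0, 1]
r6 m[X12→φ2] = [2, 6, 0, 5]
fixed point reached at round 6
traceback from X10: (X10=2, X2=0, X7=3, X12=2), score=0

assignment: (X10=2, X2=0, X7=3, X12=2); score = 0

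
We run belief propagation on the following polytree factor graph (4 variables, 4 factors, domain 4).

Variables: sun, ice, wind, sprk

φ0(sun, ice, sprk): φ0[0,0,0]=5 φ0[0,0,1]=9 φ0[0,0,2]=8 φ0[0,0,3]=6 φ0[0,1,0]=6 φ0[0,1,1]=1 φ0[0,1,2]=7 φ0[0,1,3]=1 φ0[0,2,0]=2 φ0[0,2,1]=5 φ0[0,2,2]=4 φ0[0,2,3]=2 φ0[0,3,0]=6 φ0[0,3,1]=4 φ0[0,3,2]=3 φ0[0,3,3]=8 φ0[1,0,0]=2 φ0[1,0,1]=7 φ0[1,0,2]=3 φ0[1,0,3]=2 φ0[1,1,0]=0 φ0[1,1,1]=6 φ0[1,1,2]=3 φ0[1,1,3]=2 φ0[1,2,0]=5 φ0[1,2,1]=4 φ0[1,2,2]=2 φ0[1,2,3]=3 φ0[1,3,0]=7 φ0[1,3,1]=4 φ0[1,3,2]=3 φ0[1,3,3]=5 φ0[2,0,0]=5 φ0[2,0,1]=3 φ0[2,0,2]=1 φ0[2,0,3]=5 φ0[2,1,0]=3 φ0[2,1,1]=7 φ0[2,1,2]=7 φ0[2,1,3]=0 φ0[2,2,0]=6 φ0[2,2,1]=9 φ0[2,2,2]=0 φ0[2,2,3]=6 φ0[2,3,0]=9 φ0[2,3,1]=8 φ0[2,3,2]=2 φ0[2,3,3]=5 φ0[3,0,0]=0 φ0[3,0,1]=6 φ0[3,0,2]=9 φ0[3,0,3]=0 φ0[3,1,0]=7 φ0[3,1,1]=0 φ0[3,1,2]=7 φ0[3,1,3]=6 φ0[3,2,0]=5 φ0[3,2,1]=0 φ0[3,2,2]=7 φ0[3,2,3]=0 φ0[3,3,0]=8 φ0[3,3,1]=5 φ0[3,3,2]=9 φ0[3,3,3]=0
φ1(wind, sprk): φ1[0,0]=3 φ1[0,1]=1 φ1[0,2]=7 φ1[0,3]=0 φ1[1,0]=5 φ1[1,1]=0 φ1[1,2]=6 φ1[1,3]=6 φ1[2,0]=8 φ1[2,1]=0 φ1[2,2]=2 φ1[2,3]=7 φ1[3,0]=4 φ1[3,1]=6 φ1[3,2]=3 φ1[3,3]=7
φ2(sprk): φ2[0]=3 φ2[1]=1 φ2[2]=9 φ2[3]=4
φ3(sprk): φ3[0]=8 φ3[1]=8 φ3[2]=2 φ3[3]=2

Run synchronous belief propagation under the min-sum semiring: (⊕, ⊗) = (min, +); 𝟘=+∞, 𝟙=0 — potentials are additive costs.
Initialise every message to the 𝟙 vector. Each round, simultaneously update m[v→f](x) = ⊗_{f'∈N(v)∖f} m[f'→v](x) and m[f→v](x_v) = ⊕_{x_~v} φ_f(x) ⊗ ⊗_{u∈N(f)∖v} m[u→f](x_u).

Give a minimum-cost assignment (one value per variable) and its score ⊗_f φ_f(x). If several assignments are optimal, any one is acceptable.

assignment: (sun=2, ice=1, wind=0, sprk=3); score = 6

init: all messages = 𝟙 over 4 values
r1 m[φ0→sun] = [1, 0, 0, 0]
r1 m[φ0→ice] = [0, 0, 0, 0]
r1 m[φ0→sprk] = [0, 0, 0, 0]
r1 m[φ1→wind] = [0, 0, 0, 3]
r1 m[φ1→sprk] = [3, 0, 2, 0]
r1 m[φ2→sprk] = [3, 1, 9, 4]
r1 m[φ3→sprk] = [8, 8, 2, 2]
r1 m[sun→φ0] = [0, 0, 0, 0]
r1 m[ice→φ0] = [0, 0, 0, 0]
r1 m[wind→φ1] = [0, 0, 0, 0]
r1 m[sprk→φ0] = [0, 0, 0, 0]
r1 m[sprk→φ1] = [0, 0, 0, 0]
r1 m[sprk→φ2] = [0, 0, 0, 0]
r1 m[sprk→φ3] = [0, 0, 0, 0]
r2 m[φ0→sun] = [1, 0, 0, 0]
r2 m[φ0→ice] = [0, 0, 0, 0]
r2 m[φ0→sprk] = [0, 0, 0, 0]
r2 m[φ1→wind] = [0, 0, 0, 3]
r2 m[φ1→sprk] = [3, 0, 2, 0]
r2 m[φ2→sprk] = [3, 1, 9, 4]
r2 m[φ3→sprk] = [8, 8, 2, 2]
r2 m[sun→φ0] = [0, 0, 0, 0]
r2 m[ice→φ0] = [0, 0, 0, 0]
r2 m[wind→φ1] = [0, 0, 0, 0]
r2 m[sprk→φ0] = [14, 9, 13, 6]
r2 m[sprk→φ1] = [11, 9, 11, 6]
r2 m[sprk→φ2] = [11, 8, 4, 2]
r2 m[sprk→φ3] = [6, 1, 11, 4]
r3 m[φ0→sun] = [7, 8, 6, 6]
r3 m[φ0→ice] = [6, 6, 6, 6]
r3 m[φ0→sprk] = [0, 0, 0, 0]
r3 m[φ1→wind] = [6, 9, 9, 13]
r3 m[φ1→sprk] = [3, 0, 2, 0]
r3 m[φ2→sprk] = [3, 1, 9, 4]
r3 m[φ3→sprk] = [8, 8, 2, 2]
r3 m[sun→φ0] = [0, 0, 0, 0]
r3 m[ice→φ0] = [0, 0, 0, 0]
r3 m[wind→φ1] = [0, 0, 0, 0]
r3 m[sprk→φ0] = [14, 9, 13, 6]
r3 m[sprk→φ1] = [11, 9, 11, 6]
r3 m[sprk→φ2] = [11, 8, 4, 2]
r3 m[sprk→φ3] = [6, 1, 11, 4]
r4 m[φ0→sun] = [7, 8, 6, 6]
r4 m[φ0→ice] = [6, 6, 6, 6]
r4 m[φ0→sprk] = [0, 0, 0, 0]
r4 m[φ1→wind] = [6, 9, 9, 13]
r4 m[φ1→sprk] = [3, 0, 2, 0]
r4 m[φ2→sprk] = [3, 1, 9, 4]
r4 m[φ3→sprk] = [8, 8, 2, 2]
r4 m[sun→φ0] = [0, 0, 0, 0]
r4 m[ice→φ0] = [0, 0, 0, 0]
r4 m[wind→φ1] = [0, 0, 0, 0]
r4 m[sprk→φ0] = [14, 9, 13, 6]
r4 m[sprk→φ1] = [11, 9, 11, 6]
r4 m[sprk→φ2] = [11, 8, 4, 2]
r4 m[sprk→φ3] = [6, 1, 11, 4]
fixed point reached at round 4
traceback from sun: (sun=2, ice=1, wind=0, sprk=3), score=6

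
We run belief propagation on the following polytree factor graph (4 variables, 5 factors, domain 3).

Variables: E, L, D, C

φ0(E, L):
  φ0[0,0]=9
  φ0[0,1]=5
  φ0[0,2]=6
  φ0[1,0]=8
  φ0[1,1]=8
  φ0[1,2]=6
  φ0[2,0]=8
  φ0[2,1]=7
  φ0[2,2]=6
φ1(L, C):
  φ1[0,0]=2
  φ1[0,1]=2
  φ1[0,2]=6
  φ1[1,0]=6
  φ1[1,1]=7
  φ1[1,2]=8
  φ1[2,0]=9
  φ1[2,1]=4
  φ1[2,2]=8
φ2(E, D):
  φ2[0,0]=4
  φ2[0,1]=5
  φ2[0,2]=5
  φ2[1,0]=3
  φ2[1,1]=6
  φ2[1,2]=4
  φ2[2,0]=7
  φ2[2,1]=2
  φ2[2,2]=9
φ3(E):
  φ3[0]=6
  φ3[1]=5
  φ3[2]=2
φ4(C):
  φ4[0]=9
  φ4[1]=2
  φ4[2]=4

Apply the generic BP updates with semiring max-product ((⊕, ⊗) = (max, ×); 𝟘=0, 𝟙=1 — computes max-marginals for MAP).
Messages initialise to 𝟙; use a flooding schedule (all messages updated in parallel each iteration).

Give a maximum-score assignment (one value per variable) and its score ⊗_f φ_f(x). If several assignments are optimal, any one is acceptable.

init: all messages = 𝟙 over 3 values
r1 m[φ0→E] = [9, 8, 8]
r1 m[φ0→L] = [9, 8, 6]
r1 m[φ1→L] = [6, 8, 9]
r1 m[φ1→C] = [9, 7, 8]
r1 m[φ2→E] = [5, 6, 9]
r1 m[φ2→D] = [7, 6, 9]
r1 m[φ3→E] = [6, 5, 2]
r1 m[φ4→C] = [9, 2, 4]
r1 m[E→φ0] = [1, 1, 1]
r1 m[E→φ2] = [1, 1, 1]
r1 m[E→φ3] = [1, 1, 1]
r1 m[L→φ0] = [1, 1, 1]
r1 m[L→φ1] = [1, 1, 1]
r1 m[D→φ2] = [1, 1, 1]
r1 m[C→φ1] = [1, 1, 1]
r1 m[C→φ4] = [1, 1, 1]
r2 m[φ0→E] = [9, 8, 8]
r2 m[φ0→L] = [9, 8, 6]
r2 m[φ1→L] = [6, 8, 9]
r2 m[φ1→C] = [9, 7, 8]
r2 m[φ2→E] = [5, 6, 9]
r2 m[φ2→D] = [7, 6, 9]
r2 m[φ3→E] = [6, 5, 2]
r2 m[φ4→C] = [9, 2, 4]
r2 m[E→φ0] = [30, 30, 18]
r2 m[E→φ2] = [54, 40, 16]
r2 m[E→φ3] = [45, 48, 72]
r2 m[L→φ0] = [6, 8, 9]
r2 m[L→φ1] = [9, 8, 6]
r2 m[D→φ2] = [1, 1, 1]
r2 m[C→φ1] = [9, 2, 4]
r2 m[C→φ4] = [9, 7, 8]
r3 m[φ0→E] = [54, 64, 56]
r3 m[φ0→L] = [270, 240, 180]
r3 m[φ1→L] = [24, 54, 81]
r3 m[φ1→C] = [54, 56, 64]
r3 m[φ2→E] = [5, 6, 9]
r3 m[φ2→D] = [216, 270, 270]
r3 m[φ3→E] = [6, 5, 2]
r3 m[φ4→C] = [9, 2, 4]
r3 m[E→φ0] = [30, 30, 18]
r3 m[E→φ2] = [54, 40, 16]
r3 m[E→φ3] = [45, 48, 72]
r3 m[L→φ0] = [6, 8, 9]
r3 m[L→φ1] = [9, 8, 6]
r3 m[D→φ2] = [1, 1, 1]
r3 m[C→φ1] = [9, 2, 4]
r3 m[C→φ4] = [9, 7, 8]
r4 m[φ0→E] = [54, 64, 56]
r4 m[φ0→L] = [270, 240, 180]
r4 m[φ1→L] = [24, 54, 81]
r4 m[φ1→C] = [54, 56, 64]
r4 m[φ2→E] = [5, 6, 9]
r4 m[φ2→D] = [216, 270, 270]
r4 m[φ3→E] = [6, 5, 2]
r4 m[φ4→C] = [9, 2, 4]
r4 m[E→φ0] = [30, 30, 18]
r4 m[E→φ2] = [324, 320, 112]
r4 m[E→φ3] = [270, 384, 504]
r4 m[L→φ0] = [24, 54, 81]
r4 m[L→φ1] = [270, 240, 180]
r4 m[D→φ2] = [1, 1, 1]
r4 m[C→φ1] = [9, 2, 4]
r4 m[C→φ4] = [54, 56, 64]
r5 m[φ0→E] = [486, 486, 486]
r5 m[φ0→L] = [270, 240, 180]
r5 m[φ1→L] = [24, 54, 81]
r5 m[φ1→C] = [1620, 1680, 1920]
r5 m[φ2→E] = [5, 6, 9]
r5 m[φ2→D] = [1296, 1920, 1620]
r5 m[φ3→E] = [6, 5, 2]
r5 m[φ4→C] = [9, 2, 4]
r5 m[E→φ0] = [30, 30, 18]
r5 m[E→φ2] = [324, 320, 112]
r5 m[E→φ3] = [270, 384, 504]
r5 m[L→φ0] = [24, 54, 81]
r5 m[L→φ1] = [270, 240, 180]
r5 m[D→φ2] = [1, 1, 1]
r5 m[C→φ1] = [9, 2, 4]
r5 m[C→φ4] = [54, 56, 64]
r6 m[φ0→E] = [486, 486, 486]
r6 m[φ0→L] = [270, 240, 180]
r6 m[φ1→L] = [24, 54, 81]
r6 m[φ1→C] = [1620, 1680, 1920]
r6 m[φ2→E] = [5, 6, 9]
r6 m[φ2→D] = [1296, 1920, 1620]
r6 m[φ3→E] = [6, 5, 2]
r6 m[φ4→C] = [9, 2, 4]
r6 m[E→φ0] = [30, 30, 18]
r6 m[E→φ2] = [2916, 2430, 972]
r6 m[E→φ3] = [2430, 2916, 4374]
r6 m[L→φ0] = [24, 54, 81]
r6 m[L→φ1] = [270, 240, 180]
r6 m[D→φ2] = [1, 1, 1]
r6 m[C→φ1] = [9, 2, 4]
r6 m[C→φ4] = [1620, 1680, 1920]
r7 m[φ0→E] = [486, 486, 486]
r7 m[φ0→L] = [270, 240, 180]
r7 m[φ1→L] = [24, 54, 81]
r7 m[φ1→C] = [1620, 1680, 1920]
r7 m[φ2→E] = [5, 6, 9]
r7 m[φ2→D] = [11664, 14580, 14580]
r7 m[φ3→E] = [6, 5, 2]
r7 m[φ4→C] = [9, 2, 4]
r7 m[E→φ0] = [30, 30, 18]
r7 m[E→φ2] = [2916, 2430, 972]
r7 m[E→φ3] = [2430, 2916, 4374]
r7 m[L→φ0] = [24, 54, 81]
r7 m[L→φ1] = [270, 240, 180]
r7 m[D→φ2] = [1, 1, 1]
r7 m[C→φ1] = [9, 2, 4]
r7 m[C→φ4] = [1620, 1680, 1920]
r8 m[φ0→E] = [486, 486, 486]
r8 m[φ0→L] = [270, 240, 180]
r8 m[φ1→L] = [24, 54, 81]
r8 m[φ1→C] = [1620, 1680, 1920]
r8 m[φ2→E] = [5, 6, 9]
r8 m[φ2→D] = [11664, 14580, 14580]
r8 m[φ3→E] = [6, 5, 2]
r8 m[φ4→C] = [9, 2, 4]
r8 m[E→φ0] = [30, 30, 18]
r8 m[E→φ2] = [2916, 2430, 972]
r8 m[E→φ3] = [2430, 2916, 4374]
r8 m[L→φ0] = [24, 54, 81]
r8 m[L→φ1] = [270, 240, 180]
r8 m[D→φ2] = [1, 1, 1]
r8 m[C→φ1] = [9, 2, 4]
r8 m[C→φ4] = [1620, 1680, 1920]
fixed point reached at round 8
traceback from E: (E=0, L=2, D=1, C=0), score=14580

assignment: (E=0, L=2, D=1, C=0); score = 14580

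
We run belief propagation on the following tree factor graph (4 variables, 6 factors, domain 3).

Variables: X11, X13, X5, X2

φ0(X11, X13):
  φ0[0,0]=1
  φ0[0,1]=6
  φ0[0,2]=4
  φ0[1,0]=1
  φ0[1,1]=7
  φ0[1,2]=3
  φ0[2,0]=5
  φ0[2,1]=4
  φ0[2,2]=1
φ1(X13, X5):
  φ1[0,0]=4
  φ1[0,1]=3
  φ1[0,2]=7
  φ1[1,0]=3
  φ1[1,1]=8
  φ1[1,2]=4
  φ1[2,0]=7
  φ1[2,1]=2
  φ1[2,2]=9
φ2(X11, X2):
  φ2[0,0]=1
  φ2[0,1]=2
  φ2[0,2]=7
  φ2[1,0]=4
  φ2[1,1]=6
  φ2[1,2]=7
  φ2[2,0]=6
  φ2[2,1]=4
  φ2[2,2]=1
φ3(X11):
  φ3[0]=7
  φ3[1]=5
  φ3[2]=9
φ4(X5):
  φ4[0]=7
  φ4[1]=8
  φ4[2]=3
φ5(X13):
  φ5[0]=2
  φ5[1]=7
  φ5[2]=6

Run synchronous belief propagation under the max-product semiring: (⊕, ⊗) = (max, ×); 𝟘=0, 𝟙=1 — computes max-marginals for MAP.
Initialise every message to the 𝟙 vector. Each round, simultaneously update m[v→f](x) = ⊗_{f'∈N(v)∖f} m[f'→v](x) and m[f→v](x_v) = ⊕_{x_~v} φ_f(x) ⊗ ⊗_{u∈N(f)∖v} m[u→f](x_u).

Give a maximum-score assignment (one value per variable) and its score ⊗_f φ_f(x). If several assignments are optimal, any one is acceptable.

assignment: (X11=0, X13=1, X5=1, X2=2); score = 131712

init: all messages = 𝟙 over 3 values
r1 m[φ0→X11] = [6, 7, 5]
r1 m[φ0→X13] = [5, 7, 4]
r1 m[φ1→X13] = [7, 8, 9]
r1 m[φ1→X5] = [7, 8, 9]
r1 m[φ2→X11] = [7, 7, 6]
r1 m[φ2→X2] = [6, 6, 7]
r1 m[φ3→X11] = [7, 5, 9]
r1 m[φ4→X5] = [7, 8, 3]
r1 m[φ5→X13] = [2, 7, 6]
r1 m[X11→φ0] = [1, 1, 1]
r1 m[X11→φ2] = [1, 1, 1]
r1 m[X11→φ3] = [1, 1, 1]
r1 m[X13→φ0] = [1, 1, 1]
r1 m[X13→φ1] = [1, 1, 1]
r1 m[X13→φ5] = [1, 1, 1]
r1 m[X5→φ1] = [1, 1, 1]
r1 m[X5→φ4] = [1, 1, 1]
r1 m[X2→φ2] = [1, 1, 1]
r2 m[φ0→X11] = [6, 7, 5]
r2 m[φ0→X13] = [5, 7, 4]
r2 m[φ1→X13] = [7, 8, 9]
r2 m[φ1→X5] = [7, 8, 9]
r2 m[φ2→X11] = [7, 7, 6]
r2 m[φ2→X2] = [6, 6, 7]
r2 m[φ3→X11] = [7, 5, 9]
r2 m[φ4→X5] = [7, 8, 3]
r2 m[φ5→X13] = [2, 7, 6]
r2 m[X11→φ0] = [49, 35, 54]
r2 m[X11→φ2] = [42, 35, 45]
r2 m[X11→φ3] = [42, 49, 30]
r2 m[X13→φ0] = [14, 56, 54]
r2 m[X13→φ1] = [10, 49, 24]
r2 m[X13→φ5] = [35, 56, 36]
r2 m[X5→φ1] = [7, 8, 3]
r2 m[X5→φ4] = [7, 8, 9]
r2 m[X2→φ2] = [1, 1, 1]
r3 m[φ0→X11] = [336, 392, 224]
r3 m[φ0→X13] = [270, 294, 196]
r3 m[φ1→X13] = [28, 64, 49]
r3 m[φ1→X5] = [168, 392, 216]
r3 m[φ2→X11] = [7, 7, 6]
r3 m[φ2→X2] = [270, 210, 294]
r3 m[φ3→X11] = [7, 5, 9]
r3 m[φ4→X5] = [7, 8, 3]
r3 m[φ5→X13] = [2, 7, 6]
r3 m[X11→φ0] = [49, 35, 54]
r3 m[X11→φ2] = [42, 35, 45]
r3 m[X11→φ3] = [42, 49, 30]
r3 m[X13→φ0] = [14, 56, 54]
r3 m[X13→φ1] = [10, 49, 24]
r3 m[X13→φ5] = [35, 56, 36]
r3 m[X5→φ1] = [7, 8, 3]
r3 m[X5→φ4] = [7, 8, 9]
r3 m[X2→φ2] = [1, 1, 1]
r4 m[φ0→X11] = [336, 392, 224]
r4 m[φ0→X13] = [270, 294, 196]
r4 m[φ1→X13] = [28, 64, 49]
r4 m[φ1→X5] = [168, 392, 216]
r4 m[φ2→X11] = [7, 7, 6]
r4 m[φ2→X2] = [270, 210, 294]
r4 m[φ3→X11] = [7, 5, 9]
r4 m[φ4→X5] = [7, 8, 3]
r4 m[φ5→X13] = [2, 7, 6]
r4 m[X11→φ0] = [49, 35, 54]
r4 m[X11→φ2] = [2352, 1960, 2016]
r4 m[X11→φ3] = [2352, 2744, 1344]
r4 m[X13→φ0] = [56, 448, 294]
r4 m[X13→φ1] = [540, 2058, 1176]
r4 m[X13→φ5] = [7560, 18816, 9604]
r4 m[X5→φ1] = [7, 8, 3]
r4 m[X5→φ4] = [168, 392, 216]
r4 m[X2→φ2] = [1, 1, 1]
r5 m[φ0→X11] = [2688, 3136, 1792]
r5 m[φ0→X13] = [270, 294, 196]
r5 m[φ1→X13] = [28, 64, 49]
r5 m[φ1→X5] = [8232, 16464, 10584]
r5 m[φ2→X11] = [7, 7, 6]
r5 m[φ2→X2] = [12096, 11760, 16464]
r5 m[φ3→X11] = [7, 5, 9]
r5 m[φ4→X5] = [7, 8, 3]
r5 m[φ5→X13] = [2, 7, 6]
r5 m[X11→φ0] = [49, 35, 54]
r5 m[X11→φ2] = [2352, 1960, 2016]
r5 m[X11→φ3] = [2352, 2744, 1344]
r5 m[X13→φ0] = [56, 448, 294]
r5 m[X13→φ1] = [540, 2058, 1176]
r5 m[X13→φ5] = [7560, 18816, 9604]
r5 m[X5→φ1] = [7, 8, 3]
r5 m[X5→φ4] = [168, 392, 216]
r5 m[X2→φ2] = [1, 1, 1]
r6 m[φ0→X11] = [2688, 3136, 1792]
r6 m[φ0→X13] = [270, 294, 196]
r6 m[φ1→X13] = [28, 64, 49]
r6 m[φ1→X5] = [8232, 16464, 10584]
r6 m[φ2→X11] = [7, 7, 6]
r6 m[φ2→X2] = [12096, 11760, 16464]
r6 m[φ3→X11] = [7, 5, 9]
r6 m[φ4→X5] = [7, 8, 3]
r6 m[φ5→X13] = [2, 7, 6]
r6 m[X11→φ0] = [49, 35, 54]
r6 m[X11→φ2] = [18816, 15680, 16128]
r6 m[X11→φ3] = [18816, 21952, 10752]
r6 m[X13→φ0] = [56, 448, 294]
r6 m[X13→φ1] = [540, 2058, 1176]
r6 m[X13→φ5] = [7560, 18816, 9604]
r6 m[X5→φ1] = [7, 8, 3]
r6 m[X5→φ4] = [8232, 16464, 10584]
r6 m[X2→φ2] = [1, 1, 1]
r7 m[φ0→X11] = [2688, 3136, 1792]
r7 m[φ0→X13] = [270, 294, 196]
r7 m[φ1→X13] = [28, 64, 49]
r7 m[φ1→X5] = [8232, 16464, 10584]
r7 m[φ2→X11] = [7, 7, 6]
r7 m[φ2→X2] = [96768, 94080, 131712]
r7 m[φ3→X11] = [7, 5, 9]
r7 m[φ4→X5] = [7, 8, 3]
r7 m[φ5→X13] = [2, 7, 6]
r7 m[X11→φ0] = [49, 35, 54]
r7 m[X11→φ2] = [18816, 15680, 16128]
r7 m[X11→φ3] = [18816, 21952, 10752]
r7 m[X13→φ0] = [56, 448, 294]
r7 m[X13→φ1] = [540, 2058, 1176]
r7 m[X13→φ5] = [7560, 18816, 9604]
r7 m[X5→φ1] = [7, 8, 3]
r7 m[X5→φ4] = [8232, 16464, 10584]
r7 m[X2→φ2] = [1, 1, 1]
r8 m[φ0→X11] = [2688, 3136, 1792]
r8 m[φ0→X13] = [270, 294, 196]
r8 m[φ1→X13] = [28, 64, 49]
r8 m[φ1→X5] = [8232, 16464, 10584]
r8 m[φ2→X11] = [7, 7, 6]
r8 m[φ2→X2] = [96768, 94080, 131712]
r8 m[φ3→X11] = [7, 5, 9]
r8 m[φ4→X5] = [7, 8, 3]
r8 m[φ5→X13] = [2, 7, 6]
r8 m[X11→φ0] = [49, 35, 54]
r8 m[X11→φ2] = [18816, 15680, 16128]
r8 m[X11→φ3] = [18816, 21952, 10752]
r8 m[X13→φ0] = [56, 448, 294]
r8 m[X13→φ1] = [540, 2058, 1176]
r8 m[X13→φ5] = [7560, 18816, 9604]
r8 m[X5→φ1] = [7, 8, 3]
r8 m[X5→φ4] = [8232, 16464, 10584]
r8 m[X2→φ2] = [1, 1, 1]
fixed point reached at round 8
traceback from X11: (X11=0, X13=1, X5=1, X2=2), score=131712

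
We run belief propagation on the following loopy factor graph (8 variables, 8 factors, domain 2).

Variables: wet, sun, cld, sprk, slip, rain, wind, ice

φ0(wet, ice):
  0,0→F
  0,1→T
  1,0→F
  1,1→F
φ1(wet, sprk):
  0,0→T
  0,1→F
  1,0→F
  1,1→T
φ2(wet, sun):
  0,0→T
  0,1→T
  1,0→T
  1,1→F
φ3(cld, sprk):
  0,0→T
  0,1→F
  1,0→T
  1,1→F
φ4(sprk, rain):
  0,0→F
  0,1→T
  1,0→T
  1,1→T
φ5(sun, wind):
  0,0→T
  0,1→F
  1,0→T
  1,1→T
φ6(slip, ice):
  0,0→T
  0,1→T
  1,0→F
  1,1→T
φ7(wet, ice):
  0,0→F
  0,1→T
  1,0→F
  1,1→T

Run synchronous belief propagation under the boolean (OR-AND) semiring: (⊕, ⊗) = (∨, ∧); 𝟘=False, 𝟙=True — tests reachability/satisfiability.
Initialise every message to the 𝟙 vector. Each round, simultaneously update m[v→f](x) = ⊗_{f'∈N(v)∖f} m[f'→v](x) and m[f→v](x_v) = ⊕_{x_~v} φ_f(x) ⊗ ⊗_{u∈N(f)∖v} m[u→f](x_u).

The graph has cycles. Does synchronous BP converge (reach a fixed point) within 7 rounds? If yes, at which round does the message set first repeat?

CONVERGED at round 5

init: all messages = 𝟙 over 2 values
r1 m[φ0→wet] = [T, F]
r1 m[φ0→ice] = [F, T]
r1 m[φ1→wet] = [T, T]
r1 m[φ1→sprk] = [T, T]
r1 m[φ2→wet] = [T, T]
r1 m[φ2→sun] = [T, T]
r1 m[φ3→cld] = [T, T]
r1 m[φ3→sprk] = [T, F]
r1 m[φ4→sprk] = [T, T]
r1 m[φ4→rain] = [T, T]
r1 m[φ5→sun] = [T, T]
r1 m[φ5→wind] = [T, T]
r1 m[φ6→slip] = [T, T]
r1 m[φ6→ice] = [T, T]
r1 m[φ7→wet] = [T, T]
r1 m[φ7→ice] = [F, T]
r1 m[wet→φ0] = [T, T]
r1 m[wet→φ1] = [T, T]
r1 m[wet→φ2] = [T, T]
r1 m[wet→φ7] = [T, T]
r1 m[sun→φ2] = [T, T]
r1 m[sun→φ5] = [T, T]
r1 m[cld→φ3] = [T, T]
r1 m[sprk→φ1] = [T, T]
r1 m[sprk→φ3] = [T, T]
r1 m[sprk→φ4] = [T, T]
r1 m[slip→φ6] = [T, T]
r1 m[rain→φ4] = [T, T]
r1 m[wind→φ5] = [T, T]
r1 m[ice→φ0] = [T, T]
r1 m[ice→φ6] = [T, T]
r1 m[ice→φ7] = [T, T]
r2 m[φ0→wet] = [T, F]
r2 m[φ0→ice] = [F, T]
r2 m[φ1→wet] = [T, T]
r2 m[φ1→sprk] = [T, T]
r2 m[φ2→wet] = [T, T]
r2 m[φ2→sun] = [T, T]
r2 m[φ3→cld] = [T, T]
r2 m[φ3→sprk] = [T, F]
r2 m[φ4→sprk] = [T, T]
r2 m[φ4→rain] = [T, T]
r2 m[φ5→sun] = [T, T]
r2 m[φ5→wind] = [T, T]
r2 m[φ6→slip] = [T, T]
r2 m[φ6→ice] = [T, T]
r2 m[φ7→wet] = [T, T]
r2 m[φ7→ice] = [F, T]
r2 m[wet→φ0] = [T, T]
r2 m[wet→φ1] = [T, F]
r2 m[wet→φ2] = [T, F]
r2 m[wet→φ7] = [T, F]
r2 m[sun→φ2] = [T, T]
r2 m[sun→φ5] = [T, T]
r2 m[cld→φ3] = [T, T]
r2 m[sprk→φ1] = [T, F]
r2 m[sprk→φ3] = [T, T]
r2 m[sprk→φ4] = [T, F]
r2 m[slip→φ6] = [T, T]
r2 m[rain→φ4] = [T, T]
r2 m[wind→φ5] = [T, T]
r2 m[ice→φ0] = [F, T]
r2 m[ice→φ6] = [F, T]
r2 m[ice→φ7] = [F, T]
r3 m[φ0→wet] = [T, F]
r3 m[φ0→ice] = [F, T]
r3 m[φ1→wet] = [T, F]
r3 m[φ1→sprk] = [T, F]
r3 m[φ2→wet] = [T, T]
r3 m[φ2→sun] = [T, T]
r3 m[φ3→cld] = [T, T]
r3 m[φ3→sprk] = [T, F]
r3 m[φ4→sprk] = [T, T]
r3 m[φ4→rain] = [F, T]
r3 m[φ5→sun] = [T, T]
r3 m[φ5→wind] = [T, T]
r3 m[φ6→slip] = [T, T]
r3 m[φ6→ice] = [T, T]
r3 m[φ7→wet] = [T, T]
r3 m[φ7→ice] = [F, T]
r3 m[wet→φ0] = [T, T]
r3 m[wet→φ1] = [T, F]
r3 m[wet→φ2] = [T, F]
r3 m[wet→φ7] = [T, F]
r3 m[sun→φ2] = [T, T]
r3 m[sun→φ5] = [T, T]
r3 m[cld→φ3] = [T, T]
r3 m[sprk→φ1] = [T, F]
r3 m[sprk→φ3] = [T, T]
r3 m[sprk→φ4] = [T, F]
r3 m[slip→φ6] = [T, T]
r3 m[rain→φ4] = [T, T]
r3 m[wind→φ5] = [T, T]
r3 m[ice→φ0] = [F, T]
r3 m[ice→φ6] = [F, T]
r3 m[ice→φ7] = [F, T]
r4 m[φ0→wet] = [T, F]
r4 m[φ0→ice] = [F, T]
r4 m[φ1→wet] = [T, F]
r4 m[φ1→sprk] = [T, F]
r4 m[φ2→wet] = [T, T]
r4 m[φ2→sun] = [T, T]
r4 m[φ3→cld] = [T, T]
r4 m[φ3→sprk] = [T, F]
r4 m[φ4→sprk] = [T, T]
r4 m[φ4→rain] = [F, T]
r4 m[φ5→sun] = [T, T]
r4 m[φ5→wind] = [T, T]
r4 m[φ6→slip] = [T, T]
r4 m[φ6→ice] = [T, T]
r4 m[φ7→wet] = [T, T]
r4 m[φ7→ice] = [F, T]
r4 m[wet→φ0] = [T, F]
r4 m[wet→φ1] = [T, F]
r4 m[wet→φ2] = [T, F]
r4 m[wet→φ7] = [T, F]
r4 m[sun→φ2] = [T, T]
r4 m[sun→φ5] = [T, T]
r4 m[cld→φ3] = [T, T]
r4 m[sprk→φ1] = [T, F]
r4 m[sprk→φ3] = [T, F]
r4 m[sprk→φ4] = [T, F]
r4 m[slip→φ6] = [T, T]
r4 m[rain→φ4] = [T, T]
r4 m[wind→φ5] = [T, T]
r4 m[ice→φ0] = [F, T]
r4 m[ice→φ6] = [F, T]
r4 m[ice→φ7] = [F, T]
r5 m[φ0→wet] = [T, F]
r5 m[φ0→ice] = [F, T]
r5 m[φ1→wet] = [T, F]
r5 m[φ1→sprk] = [T, F]
r5 m[φ2→wet] = [T, T]
r5 m[φ2→sun] = [T, T]
r5 m[φ3→cld] = [T, T]
r5 m[φ3→sprk] = [T, F]
r5 m[φ4→sprk] = [T, T]
r5 m[φ4→rain] = [F, T]
r5 m[φ5→sun] = [T, T]
r5 m[φ5→wind] = [T, T]
r5 m[φ6→slip] = [T, T]
r5 m[φ6→ice] = [T, T]
r5 m[φ7→wet] = [T, T]
r5 m[φ7→ice] = [F, T]
r5 m[wet→φ0] = [T, F]
r5 m[wet→φ1] = [T, F]
r5 m[wet→φ2] = [T, F]
r5 m[wet→φ7] = [T, F]
r5 m[sun→φ2] = [T, T]
r5 m[sun→φ5] = [T, T]
r5 m[cld→φ3] = [T, T]
r5 m[sprk→φ1] = [T, F]
r5 m[sprk→φ3] = [T, F]
r5 m[sprk→φ4] = [T, F]
r5 m[slip→φ6] = [T, T]
r5 m[rain→φ4] = [T, T]
r5 m[wind→φ5] = [T, T]
r5 m[ice→φ0] = [F, T]
r5 m[ice→φ6] = [F, T]
r5 m[ice→φ7] = [F, T]
fixed point reached at round 5
messages reach a fixed point at round 5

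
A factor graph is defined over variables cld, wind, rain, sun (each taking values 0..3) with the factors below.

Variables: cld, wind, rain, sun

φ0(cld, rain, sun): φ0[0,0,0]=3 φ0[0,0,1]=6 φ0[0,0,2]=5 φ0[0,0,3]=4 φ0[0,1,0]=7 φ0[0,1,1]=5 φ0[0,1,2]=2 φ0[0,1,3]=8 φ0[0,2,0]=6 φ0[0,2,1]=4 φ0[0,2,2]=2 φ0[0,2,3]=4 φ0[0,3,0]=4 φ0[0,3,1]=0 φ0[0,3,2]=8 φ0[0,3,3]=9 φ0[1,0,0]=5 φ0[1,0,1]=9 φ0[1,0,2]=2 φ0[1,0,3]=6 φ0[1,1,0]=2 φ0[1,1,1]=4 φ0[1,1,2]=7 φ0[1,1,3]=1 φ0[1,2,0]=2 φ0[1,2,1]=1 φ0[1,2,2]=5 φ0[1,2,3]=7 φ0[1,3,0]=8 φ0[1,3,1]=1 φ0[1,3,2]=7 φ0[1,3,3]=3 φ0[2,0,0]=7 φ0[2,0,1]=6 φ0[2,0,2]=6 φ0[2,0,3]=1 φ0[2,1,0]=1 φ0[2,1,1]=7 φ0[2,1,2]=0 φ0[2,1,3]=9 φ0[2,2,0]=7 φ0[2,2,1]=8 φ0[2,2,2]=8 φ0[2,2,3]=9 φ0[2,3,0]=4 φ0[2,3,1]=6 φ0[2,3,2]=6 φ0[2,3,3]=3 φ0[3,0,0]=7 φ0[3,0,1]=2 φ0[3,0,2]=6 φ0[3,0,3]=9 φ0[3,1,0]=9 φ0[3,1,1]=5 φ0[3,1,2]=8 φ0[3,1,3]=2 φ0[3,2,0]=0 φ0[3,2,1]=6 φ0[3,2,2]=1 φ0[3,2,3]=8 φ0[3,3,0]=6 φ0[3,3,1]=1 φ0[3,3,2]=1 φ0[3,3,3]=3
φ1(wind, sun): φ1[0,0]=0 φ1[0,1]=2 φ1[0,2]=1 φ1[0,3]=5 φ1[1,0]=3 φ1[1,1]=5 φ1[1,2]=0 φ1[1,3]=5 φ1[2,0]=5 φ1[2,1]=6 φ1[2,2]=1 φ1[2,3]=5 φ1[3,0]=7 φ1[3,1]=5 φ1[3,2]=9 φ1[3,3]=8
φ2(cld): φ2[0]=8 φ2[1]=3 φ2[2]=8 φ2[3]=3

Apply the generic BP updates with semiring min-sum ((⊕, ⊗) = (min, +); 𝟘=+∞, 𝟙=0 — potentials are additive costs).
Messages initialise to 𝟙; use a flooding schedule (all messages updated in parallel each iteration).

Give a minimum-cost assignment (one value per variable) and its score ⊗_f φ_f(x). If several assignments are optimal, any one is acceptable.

init: all messages = 𝟙 over 4 values
r1 m[φ0→cld] = [0, 1, 0, 0]
r1 m[φ0→rain] = [1, 0, 0, 0]
r1 m[φ0→sun] = [0, 0, 0, 1]
r1 m[φ1→wind] = [0, 0, 1, 5]
r1 m[φ1→sun] = [0, 2, 0, 5]
r1 m[φ2→cld] = [8, 3, 8, 3]
r1 m[cld→φ0] = [0, 0, 0, 0]
r1 m[cld→φ2] = [0, 0, 0, 0]
r1 m[wind→φ1] = [0, 0, 0, 0]
r1 m[rain→φ0] = [0, 0, 0, 0]
r1 m[sun→φ0] = [0, 0, 0, 0]
r1 m[sun→φ1] = [0, 0, 0, 0]
r2 m[φ0→cld] = [0, 1, 0, 0]
r2 m[φ0→rain] = [1, 0, 0, 0]
r2 m[φ0→sun] = [0, 0, 0, 1]
r2 m[φ1→wind] = [0, 0, 1, 5]
r2 m[φ1→sun] = [0, 2, 0, 5]
r2 m[φ2→cld] = [8, 3, 8, 3]
r2 m[cld→φ0] = [8, 3, 8, 3]
r2 m[cld→φ2] = [0, 1, 0, 0]
r2 m[wind→φ1] = [0, 0, 0, 0]
r2 m[rain→φ0] = [0, 0, 0, 0]
r2 m[sun→φ0] = [0, 2, 0, 5]
r2 m[sun→φ1] = [0, 0, 0, 1]
r3 m[φ0→cld] = [2, 2, 0, 0]
r3 m[φ0→rain] = [5, 5, 3, 4]
r3 m[φ0→sun] = [3, 4, 4, 4]
r3 m[φ1→wind] = [0, 0, 1, 5]
r3 m[φ1→sun] = [0, 2, 0, 5]
r3 m[φ2→cld] = [8, 3, 8, 3]
r3 m[cld→φ0] = [8, 3, 8, 3]
r3 m[cld→φ2] = [0, 1, 0, 0]
r3 m[wind→φ1] = [0, 0, 0, 0]
r3 m[rain→φ0] = [0, 0, 0, 0]
r3 m[sun→φ0] = [0, 2, 0, 5]
r3 m[sun→φ1] = [0, 0, 0, 1]
r4 m[φ0→cld] = [2, 2, 0, 0]
r4 m[φ0→rain] = [5, 5, 3, 4]
r4 m[φ0→sun] = [3, 4, 4, 4]
r4 m[φ1→wind] = [0, 0, 1, 5]
r4 m[φ1→sun] = [0, 2, 0, 5]
r4 m[φ2→cld] = [8, 3, 8, 3]
r4 m[cld→φ0] = [8, 3, 8, 3]
r4 m[cld→φ2] = [2, 2, 0, 0]
r4 m[wind→φ1] = [0, 0, 0, 0]
r4 m[rain→φ0] = [0, 0, 0, 0]
r4 m[sun→φ0] = [0, 2, 0, 5]
r4 m[sun→φ1] = [3, 4, 4, 4]
r5 m[φ0→cld] = [2, 2, 0, 0]
r5 m[φ0→rain] = [5, 5, 3, 4]
r5 m[φ0→sun] = [3, 4, 4, 4]
r5 m[φ1→wind] = [3, 4, 5, 9]
r5 m[φ1→sun] = [0, 2, 0, 5]
r5 m[φ2→cld] = [8, 3, 8, 3]
r5 m[cld→φ0] = [8, 3, 8, 3]
r5 m[cld→φ2] = [2, 2, 0, 0]
r5 m[wind→φ1] = [0, 0, 0, 0]
r5 m[rain→φ0] = [0, 0, 0, 0]
r5 m[sun→φ0] = [0, 2, 0, 5]
r5 m[sun→φ1] = [3, 4, 4, 4]
r6 m[φ0→cld] = [2, 2, 0, 0]
r6 m[φ0→rain] = [5, 5, 3, 4]
r6 m[φ0→sun] = [3, 4, 4, 4]
r6 m[φ1→wind] = [3, 4, 5, 9]
r6 m[φ1→sun] = [0, 2, 0, 5]
r6 m[φ2→cld] = [8, 3, 8, 3]
r6 m[cld→φ0] = [8, 3, 8, 3]
r6 m[cld→φ2] = [2, 2, 0, 0]
r6 m[wind→φ1] = [0, 0, 0, 0]
r6 m[rain→φ0] = [0, 0, 0, 0]
r6 m[sun→φ0] = [0, 2, 0, 5]
r6 m[sun→φ1] = [3, 4, 4, 4]
fixed point reached at round 6
traceback from cld: (cld=3, wind=0, rain=2, sun=0), score=3

assignment: (cld=3, wind=0, rain=2, sun=0); score = 3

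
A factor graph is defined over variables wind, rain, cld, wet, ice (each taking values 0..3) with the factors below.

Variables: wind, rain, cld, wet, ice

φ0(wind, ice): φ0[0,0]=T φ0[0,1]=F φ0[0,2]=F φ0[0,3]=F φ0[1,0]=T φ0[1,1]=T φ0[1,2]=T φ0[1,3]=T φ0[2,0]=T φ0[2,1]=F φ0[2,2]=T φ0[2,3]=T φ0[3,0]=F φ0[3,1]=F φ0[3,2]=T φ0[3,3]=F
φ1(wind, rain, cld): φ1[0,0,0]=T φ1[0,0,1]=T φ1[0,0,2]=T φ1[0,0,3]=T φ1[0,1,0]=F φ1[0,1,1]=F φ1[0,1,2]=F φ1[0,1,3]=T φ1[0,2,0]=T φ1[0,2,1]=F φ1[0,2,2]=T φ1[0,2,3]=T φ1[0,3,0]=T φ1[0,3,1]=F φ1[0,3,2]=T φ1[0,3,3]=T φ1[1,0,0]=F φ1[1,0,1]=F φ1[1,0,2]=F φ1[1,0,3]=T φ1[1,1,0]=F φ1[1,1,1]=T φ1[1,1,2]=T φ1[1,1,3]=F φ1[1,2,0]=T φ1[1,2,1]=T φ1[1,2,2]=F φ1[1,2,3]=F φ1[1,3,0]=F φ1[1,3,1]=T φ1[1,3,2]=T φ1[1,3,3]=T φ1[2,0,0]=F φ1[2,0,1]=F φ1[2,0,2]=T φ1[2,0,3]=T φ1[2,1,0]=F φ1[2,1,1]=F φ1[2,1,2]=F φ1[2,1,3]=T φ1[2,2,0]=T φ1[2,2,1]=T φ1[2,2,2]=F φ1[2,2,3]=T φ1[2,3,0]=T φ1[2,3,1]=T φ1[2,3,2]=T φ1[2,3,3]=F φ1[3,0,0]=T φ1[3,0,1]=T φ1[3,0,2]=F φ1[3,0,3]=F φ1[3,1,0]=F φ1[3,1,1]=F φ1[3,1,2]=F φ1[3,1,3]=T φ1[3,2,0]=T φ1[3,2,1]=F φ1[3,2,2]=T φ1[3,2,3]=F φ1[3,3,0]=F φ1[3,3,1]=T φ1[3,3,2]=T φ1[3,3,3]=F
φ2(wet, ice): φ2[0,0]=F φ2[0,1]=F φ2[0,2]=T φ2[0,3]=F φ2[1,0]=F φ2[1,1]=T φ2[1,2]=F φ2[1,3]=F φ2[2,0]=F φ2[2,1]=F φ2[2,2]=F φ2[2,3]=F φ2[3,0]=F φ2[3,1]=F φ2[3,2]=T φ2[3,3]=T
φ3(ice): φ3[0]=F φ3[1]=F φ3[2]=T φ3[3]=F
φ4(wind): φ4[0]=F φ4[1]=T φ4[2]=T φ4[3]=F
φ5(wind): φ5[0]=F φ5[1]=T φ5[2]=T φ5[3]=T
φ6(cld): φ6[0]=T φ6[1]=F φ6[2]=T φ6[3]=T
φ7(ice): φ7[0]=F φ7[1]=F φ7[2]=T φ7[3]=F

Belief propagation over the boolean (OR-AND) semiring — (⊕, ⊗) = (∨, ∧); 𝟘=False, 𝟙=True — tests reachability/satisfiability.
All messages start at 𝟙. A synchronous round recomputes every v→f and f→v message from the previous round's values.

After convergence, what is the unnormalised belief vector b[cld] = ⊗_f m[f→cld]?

b[cld] = [T, F, T, T]

init: all messages = 𝟙 over 4 values
r1 m[φ0→wind] = [T, T, T, T]
r1 m[φ0→ice] = [T, T, T, T]
r1 m[φ1→wind] = [T, T, T, T]
r1 m[φ1→rain] = [T, T, T, T]
r1 m[φ1→cld] = [T, T, T, T]
r1 m[φ2→wet] = [T, T, F, T]
r1 m[φ2→ice] = [F, T, T, T]
r1 m[φ3→ice] = [F, F, T, F]
r1 m[φ4→wind] = [F, T, T, F]
r1 m[φ5→wind] = [F, T, T, T]
r1 m[φ6→cld] = [T, F, T, T]
r1 m[φ7→ice] = [F, F, T, F]
r1 m[wind→φ0] = [T, T, T, T]
r1 m[wind→φ1] = [T, T, T, T]
r1 m[wind→φ4] = [T, T, T, T]
r1 m[wind→φ5] = [T, T, T, T]
r1 m[rain→φ1] = [T, T, T, T]
r1 m[cld→φ1] = [T, T, T, T]
r1 m[cld→φ6] = [T, T, T, T]
r1 m[wet→φ2] = [T, T, T, T]
r1 m[ice→φ0] = [T, T, T, T]
r1 m[ice→φ2] = [T, T, T, T]
r1 m[ice→φ3] = [T, T, T, T]
r1 m[ice→φ7] = [T, T, T, T]
r2 m[φ0→wind] = [T, T, T, T]
r2 m[φ0→ice] = [T, T, T, T]
r2 m[φ1→wind] = [T, T, T, T]
r2 m[φ1→rain] = [T, T, T, T]
r2 m[φ1→cld] = [T, T, T, T]
r2 m[φ2→wet] = [T, T, F, T]
r2 m[φ2→ice] = [F, T, T, T]
r2 m[φ3→ice] = [F, F, T, F]
r2 m[φ4→wind] = [F, T, T, F]
r2 m[φ5→wind] = [F, T, T, T]
r2 m[φ6→cld] = [T, F, T, T]
r2 m[φ7→ice] = [F, F, T, F]
r2 m[wind→φ0] = [F, T, T, F]
r2 m[wind→φ1] = [F, T, T, F]
r2 m[wind→φ4] = [F, T, T, T]
r2 m[wind→φ5] = [F, T, T, F]
r2 m[rain→φ1] = [T, T, T, T]
r2 m[cld→φ1] = [T, F, T, T]
r2 m[cld→φ6] = [T, T, T, T]
r2 m[wet→φ2] = [T, T, T, T]
r2 m[ice→φ0] = [F, F, T, F]
r2 m[ice→φ2] = [F, F, T, F]
r2 m[ice→φ3] = [F, F, T, F]
r2 m[ice→φ7] = [F, F, T, F]
r3 m[φ0→wind] = [F, T, T, T]
r3 m[φ0→ice] = [T, T, T, T]
r3 m[φ1→wind] = [T, T, T, T]
r3 m[φ1→rain] = [T, T, T, T]
r3 m[φ1→cld] = [T, T, T, T]
r3 m[φ2→wet] = [T, F, F, T]
r3 m[φ2→ice] = [F, T, T, T]
r3 m[φ3→ice] = [F, F, T, F]
r3 m[φ4→wind] = [F, T, T, F]
r3 m[φ5→wind] = [F, T, T, T]
r3 m[φ6→cld] = [T, F, T, T]
r3 m[φ7→ice] = [F, F, T, F]
r3 m[wind→φ0] = [F, T, T, F]
r3 m[wind→φ1] = [F, T, T, F]
r3 m[wind→φ4] = [F, T, T, T]
r3 m[wind→φ5] = [F, T, T, F]
r3 m[rain→φ1] = [T, T, T, T]
r3 m[cld→φ1] = [T, F, T, T]
r3 m[cld→φ6] = [T, T, T, T]
r3 m[wet→φ2] = [T, T, T, T]
r3 m[ice→φ0] = [F, F, T, F]
r3 m[ice→φ2] = [F, F, T, F]
r3 m[ice→φ3] = [F, F, T, F]
r3 m[ice→φ7] = [F, F, T, F]
r4 m[φ0→wind] = [F, T, T, T]
r4 m[φ0→ice] = [T, T, T, T]
r4 m[φ1→wind] = [T, T, T, T]
r4 m[φ1→rain] = [T, T, T, T]
r4 m[φ1→cld] = [T, T, T, T]
r4 m[φ2→wet] = [T, F, F, T]
r4 m[φ2→ice] = [F, T, T, T]
r4 m[φ3→ice] = [F, F, T, F]
r4 m[φ4→wind] = [F, T, T, F]
r4 m[φ5→wind] = [F, T, T, T]
r4 m[φ6→cld] = [T, F, T, T]
r4 m[φ7→ice] = [F, F, T, F]
r4 m[wind→φ0] = [F, T, T, F]
r4 m[wind→φ1] = [F, T, T, F]
r4 m[wind→φ4] = [F, T, T, T]
r4 m[wind→φ5] = [F, T, T, F]
r4 m[rain→φ1] = [T, T, T, T]
r4 m[cld→φ1] = [T, F, T, T]
r4 m[cld→φ6] = [T, T, T, T]
r4 m[wet→φ2] = [T, T, T, T]
r4 m[ice→φ0] = [F, F, T, F]
r4 m[ice→φ2] = [F, F, T, F]
r4 m[ice→φ3] = [F, F, T, F]
r4 m[ice→φ7] = [F, F, T, F]
fixed point reached at round 4
b[cld] = ⊗ incoming = [T, F, T, T]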